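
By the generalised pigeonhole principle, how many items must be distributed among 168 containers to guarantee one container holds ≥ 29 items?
n = (29 − 1)·168 + 1 = 4705

By the generalised pigeonhole principle, to guarantee some box contains ≥ r objects we need more than (r − 1) · k objects total. Threshold: n = (r − 1) · k + 1. With r = 29 and k = 168: n = 28 · 168 + 1 = 4704 + 1 = 4705. For n = 4704 = 28 · 168, we can put exactly 28 objects in every box, avoiding 29 in any single one — so 4705 is tight.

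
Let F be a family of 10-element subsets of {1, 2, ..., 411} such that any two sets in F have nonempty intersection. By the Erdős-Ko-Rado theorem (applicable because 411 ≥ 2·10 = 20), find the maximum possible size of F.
max |F| = C(410, 9) = 825832985075236710

The Erdős-Ko-Rado theorem states: for n ≥ 2k, an intersecting family of k-subsets of an n-element set has size at most C(n − 1, k − 1), with equality for 'star' families {A ⊆ [n] : |A| = k, i ∈ A} (fix an element i). For n = 411, k = 10: C(410, 9) = 825832985075236710.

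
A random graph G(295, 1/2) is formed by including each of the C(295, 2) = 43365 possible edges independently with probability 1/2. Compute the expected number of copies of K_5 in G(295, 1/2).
E[# K_5] = C(295, 5) · (1/2)^C(5, 2) = 17994159309 / 2^10 ≈ 17572421.200195

For each 5-subset S of vertices (there are C(295, 5) = 17994159309 such S), let X_S = 1 if S induces a K_5 (all C(5, 2) = 10 edges present). Then P(X_S = 1) = (1/2)^10 = 1/1024. By linearity of expectation, E[# K_5] = C(295, 5) · (1/2)^10 = 17994159309 / 1024 ≈ 17572421.200195.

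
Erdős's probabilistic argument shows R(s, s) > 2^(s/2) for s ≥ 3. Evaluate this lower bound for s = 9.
2^(9/2) = 22.6274; so R(9, 9) > 22.6274

Colour each edge of K_n uniformly at random with red/blue. The expected number of monochromatic K_9 is C(n, 9) · 2 · 2^(−C(9,2)). If C(n, 9) · 2^(1 − C(9,2)) < 1, then with positive probability no monochromatic K_9 exists, so R(9, 9) > n. The standard estimate C(n, 9) ≤ n^9/9! shows this inequality holds whenever n ≤ 2^(9/2) (since 9! · 2^(C(9,2) − 1) > 2^(9^2/2) ≥ n^9). Hence R(9, 9) > 2^(9/2) = 22.6274.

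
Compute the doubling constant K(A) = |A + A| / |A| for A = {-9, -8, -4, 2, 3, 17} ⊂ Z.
K = |A + A| / |A| = 20/6 = 10/3

Enumerate A + A = {a + b : a, b ∈ A}. With |A| = 6, there are |A|^2 = 36 ordered sum pairs; collecting distinct values, A + A = {-18, -17, -16, -13, -12, -8, -7, -6, -5, -2, -1, 4, 5, 6, 8, 9, 13, 19, 20, 34}, so |A + A| = 20. Thus K = 20/6 = 10/3. For comparison, the minimum possible |A + A| over all 6-element sets is 2·6 − 1 = 11 (so min K = 11/6), attained only by arithmetic progressions.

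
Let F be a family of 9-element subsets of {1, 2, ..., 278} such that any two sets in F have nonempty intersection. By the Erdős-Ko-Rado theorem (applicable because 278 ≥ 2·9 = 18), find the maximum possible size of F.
max |F| = C(277, 8) = 776276055576450

Erdős-Ko-Rado (1961): when n ≥ 2k, max |F| = C(n−1, k−1). The bound is attained by the star {A : i ∈ A} for any fixed i ∈ [n]. Here C(278−1, 9−1) = C(277, 8) = 776276055576450.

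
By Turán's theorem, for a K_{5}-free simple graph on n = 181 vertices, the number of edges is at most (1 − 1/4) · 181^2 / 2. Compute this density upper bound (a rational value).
Turán density bound = (3/4) · 181^2/2 = 98283/8 ≈ 12285.375

Turán's theorem: ex(n, K_{r+1}) is achieved by the complete r-partite Turán graph T(n, r) with parts as balanced as possible, and is at most (1 − 1/r) · n^2/2. For r = 4, n = 181: the density bound is (3/4) · 32761/2 = 98283/8 ≈ 12285.375. The integer-valued extremum is e(T(181, 4)) = 12285, which is strictly less than the density bound 98283/8 since 4 ∤ 181 (the parts of T(181, 4) cannot all be equal).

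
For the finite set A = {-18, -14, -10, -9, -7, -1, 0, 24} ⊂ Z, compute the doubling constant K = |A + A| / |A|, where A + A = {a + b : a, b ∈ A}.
K = |A + A| / |A| = 31/8

Enumerate A + A = {a + b : a, b ∈ A}. With |A| = 8, there are |A|^2 = 64 ordered sum pairs; collecting distinct values, A + A = {-36, -32, -28, -27, -25, -24, -23, -21, -20, -19, -18, -17, -16, -15, -14, -11, -10, -9, -8, -7, -2, -1, 0, 6, 10, 14, 15, 17, 23, 24, 48}, so |A + A| = 31. Thus K = 31/8. For comparison, the minimum possible |A + A| over all 8-element sets is 2·8 − 1 = 15 (so min K = 15/8), attained only by arithmetic progressions.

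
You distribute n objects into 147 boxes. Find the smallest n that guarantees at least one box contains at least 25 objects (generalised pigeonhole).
n = (25 − 1)·147 + 1 = 3529

By the generalised pigeonhole principle, to guarantee some box contains ≥ r objects we need more than (r − 1) · k objects total. Threshold: n = (r − 1) · k + 1. With r = 25 and k = 147: n = 24 · 147 + 1 = 3528 + 1 = 3529. For n = 3528 = 24 · 147, we can put exactly 24 objects in every box, avoiding 25 in any single one — so 3529 is tight.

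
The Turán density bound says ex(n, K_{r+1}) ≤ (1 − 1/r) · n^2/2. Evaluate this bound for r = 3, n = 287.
Turán density bound = (2/3) · 287^2/2 = 82369/3 ≈ 27456.3333

Turán's theorem: ex(n, K_{r+1}) is achieved by the complete r-partite Turán graph T(n, r) with parts as balanced as possible, and is at most (1 − 1/r) · n^2/2. For r = 3, n = 287: the density bound is (2/3) · 82369/2 = 82369/3 ≈ 27456.3333. The integer-valued extremum is e(T(287, 3)) = 27456, which is strictly less than the density bound 82369/3 since 3 ∤ 287 (the parts of T(287, 3) cannot all be equal).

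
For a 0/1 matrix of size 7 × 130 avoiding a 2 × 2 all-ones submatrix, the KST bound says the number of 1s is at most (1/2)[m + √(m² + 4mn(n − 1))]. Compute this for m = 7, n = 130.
z(7, 130; 2, 2) ≤ (1/2)[7 + √(7² + 4·7·130·129)] = (1/2)[7 + √469609] = 346.1401

Kővári–Sós–Turán: let r_1, ..., r_7 be the row sums and z = Σ r_i the total number of 1s. Each pair of columns can share at most one row with both entries 1 (else a 2×2 all-ones block appears), so Σ_i C(r_i, 2) ≤ C(130, 2) = 8385. By convexity Σ_i C(r_i, 2) ≥ 7·C(z/7, 2) = z(z − 7)/(2·7), giving z² − 7z − 7·130·129 ≤ 0 and hence z ≤ (1/2)[7 + √(49 + 4·117390)] = (1/2)[7 + √469609] ≈ (1/2)(7 + 685.2802) = 346.1401.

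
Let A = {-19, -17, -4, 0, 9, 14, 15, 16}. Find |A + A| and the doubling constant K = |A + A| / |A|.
K = |A + A| / |A| = 32/8 = 4

Enumerate A + A = {a + b : a, b ∈ A}. With |A| = 8, there are |A|^2 = 64 ordered sum pairs; collecting distinct values, A + A = {-38, -36, -34, -23, -21, -19, -17, -10, -8, -5, -4, -3, -2, -1, 0, 5, 9, 10, 11, 12, 14, 15, 16, 18, 23, 24, 25, 28, 29, 30, 31, 32}, so |A + A| = 32. Thus K = 32/8 = 4. For comparison, the minimum possible |A + A| over all 8-element sets is 2·8 − 1 = 15 (so min K = 15/8), attained only by arithmetic progressions.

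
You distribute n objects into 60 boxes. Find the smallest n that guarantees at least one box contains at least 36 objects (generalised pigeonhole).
n = (36 − 1)·60 + 1 = 2101

By the generalised pigeonhole principle, to guarantee some box contains ≥ r objects we need more than (r − 1) · k objects total. Threshold: n = (r − 1) · k + 1. With r = 36 and k = 60: n = 35 · 60 + 1 = 2100 + 1 = 2101. For n = 2100 = 35 · 60, we can put exactly 35 objects in every box, avoiding 36 in any single one — so 2101 is tight.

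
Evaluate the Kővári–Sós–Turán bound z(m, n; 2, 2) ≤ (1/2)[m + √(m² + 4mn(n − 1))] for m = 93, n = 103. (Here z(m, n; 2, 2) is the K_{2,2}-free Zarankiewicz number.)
z(93, 103; 2, 2) ≤ (1/2)[93 + √(93² + 4·93·103·102)] = (1/2)[93 + √3916881] = 1036.0556

Kővári–Sós–Turán: let r_1, ..., r_93 be the row sums and z = Σ r_i the total number of 1s. Each pair of columns can share at most one row with both entries 1 (else a 2×2 all-ones block appears), so Σ_i C(r_i, 2) ≤ C(103, 2) = 5253. By convexity Σ_i C(r_i, 2) ≥ 93·C(z/93, 2) = z(z − 93)/(2·93), giving z² − 93z − 93·103·102 ≤ 0 and hence z ≤ (1/2)[93 + √(8649 + 4·977058)] = (1/2)[93 + √3916881] ≈ (1/2)(93 + 1979.1112) = 1036.0556.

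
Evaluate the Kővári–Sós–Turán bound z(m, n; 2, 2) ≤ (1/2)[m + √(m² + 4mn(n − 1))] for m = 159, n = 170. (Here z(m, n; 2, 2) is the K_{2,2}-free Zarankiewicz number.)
z(159, 170; 2, 2) ≤ (1/2)[159 + √(159² + 4·159·170·169)] = (1/2)[159 + √18297561] = 2218.2824

Kővári–Sós–Turán: let r_1, ..., r_159 be the row sums and z = Σ r_i the total number of 1s. Each pair of columns can share at most one row with both entries 1 (else a 2×2 all-ones block appears), so Σ_i C(r_i, 2) ≤ C(170, 2) = 14365. By convexity Σ_i C(r_i, 2) ≥ 159·C(z/159, 2) = z(z − 159)/(2·159), giving z² − 159z − 159·170·169 ≤ 0 and hence z ≤ (1/2)[159 + √(25281 + 4·4568070)] = (1/2)[159 + √18297561] ≈ (1/2)(159 + 4277.5648) = 2218.2824.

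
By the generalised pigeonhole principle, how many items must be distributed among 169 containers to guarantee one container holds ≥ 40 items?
n = (40 − 1)·169 + 1 = 6592

By the generalised pigeonhole principle, to guarantee some box contains ≥ r objects we need more than (r − 1) · k objects total. Threshold: n = (r − 1) · k + 1. With r = 40 and k = 169: n = 39 · 169 + 1 = 6591 + 1 = 6592. For n = 6591 = 39 · 169, we can put exactly 39 objects in every box, avoiding 40 in any single one — so 6592 is tight.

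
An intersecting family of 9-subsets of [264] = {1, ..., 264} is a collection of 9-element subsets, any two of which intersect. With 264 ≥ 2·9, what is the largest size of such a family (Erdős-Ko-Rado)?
max |F| = C(263, 8) = 509850594887712

The Erdős-Ko-Rado theorem states: for n ≥ 2k, an intersecting family of k-subsets of an n-element set has size at most C(n − 1, k − 1), with equality for 'star' families {A ⊆ [n] : |A| = k, i ∈ A} (fix an element i). For n = 264, k = 9: C(263, 8) = 509850594887712.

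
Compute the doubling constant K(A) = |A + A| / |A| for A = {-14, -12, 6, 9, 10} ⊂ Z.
K = |A + A| / |A| = 15/5 = 3

Enumerate A + A = {a + b : a, b ∈ A}. With |A| = 5, there are |A|^2 = 25 ordered sum pairs; collecting distinct values, A + A = {-28, -26, -24, -8, -6, -5, -4, -3, -2, 12, 15, 16, 18, 19, 20}, so |A + A| = 15. Thus K = 15/5 = 3. For comparison, the minimum possible |A + A| over all 5-element sets is 2·5 − 1 = 9 (so min K = 9/5), attained only by arithmetic progressions.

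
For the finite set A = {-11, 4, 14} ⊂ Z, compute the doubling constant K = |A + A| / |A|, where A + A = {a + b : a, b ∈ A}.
K = |A + A| / |A| = 6/3 = 2

Enumerate A + A = {a + b : a, b ∈ A}. With |A| = 3, there are |A|^2 = 9 ordered sum pairs; collecting distinct values, A + A = {-22, -7, 3, 8, 18, 28}, so |A + A| = 6. Thus K = 6/3 = 2. For comparison, the minimum possible |A + A| over all 3-element sets is 2·3 − 1 = 5 (so min K = 5/3), attained only by arithmetic progressions.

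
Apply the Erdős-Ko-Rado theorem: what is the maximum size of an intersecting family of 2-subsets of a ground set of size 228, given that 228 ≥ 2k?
max |F| = C(227, 1) = 227

Erdős-Ko-Rado (1961): when n ≥ 2k, max |F| = C(n−1, k−1). The bound is attained by the star {A : i ∈ A} for any fixed i ∈ [n]. Here C(228−1, 2−1) = C(227, 1) = 227.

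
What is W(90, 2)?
W(90, 2) = 90 + 1 = 91

A 2-term AP is any pair of integers, so a monochromatic 2-AP exists iff some colour is used at least twice. With 90 colours, the colouring i ↦ i on {1, ..., 90} uses each colour once, avoiding any monochromatic pair, so W(90, 2) > 90. For {1, ..., 91}, pigeonhole forces two integers of the same colour, which form a monochromatic 2-AP. Hence W(90, 2) = 91.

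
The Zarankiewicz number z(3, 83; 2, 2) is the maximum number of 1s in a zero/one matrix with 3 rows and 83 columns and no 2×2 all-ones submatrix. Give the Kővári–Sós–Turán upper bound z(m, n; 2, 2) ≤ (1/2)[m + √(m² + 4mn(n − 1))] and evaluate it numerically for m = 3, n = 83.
z(3, 83; 2, 2) ≤ (1/2)[3 + √(3² + 4·3·83·82)] = (1/2)[3 + √81681] = 144.3994

Kővári–Sós–Turán: let r_1, ..., r_3 be the row sums and z = Σ r_i the total number of 1s. Each pair of columns can share at most one row with both entries 1 (else a 2×2 all-ones block appears), so Σ_i C(r_i, 2) ≤ C(83, 2) = 3403. By convexity Σ_i C(r_i, 2) ≥ 3·C(z/3, 2) = z(z − 3)/(2·3), giving z² − 3z − 3·83·82 ≤ 0 and hence z ≤ (1/2)[3 + √(9 + 4·20418)] = (1/2)[3 + √81681] ≈ (1/2)(3 + 285.7989) = 144.3994.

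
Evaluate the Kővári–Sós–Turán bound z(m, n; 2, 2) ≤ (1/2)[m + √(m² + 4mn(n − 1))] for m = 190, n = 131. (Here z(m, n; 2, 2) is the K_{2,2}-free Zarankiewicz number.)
z(190, 131; 2, 2) ≤ (1/2)[190 + √(190² + 4·190·131·130)] = (1/2)[190 + √12978900] = 1896.312

Kővári–Sós–Turán: let r_1, ..., r_190 be the row sums and z = Σ r_i the total number of 1s. Each pair of columns can share at most one row with both entries 1 (else a 2×2 all-ones block appears), so Σ_i C(r_i, 2) ≤ C(131, 2) = 8515. By convexity Σ_i C(r_i, 2) ≥ 190·C(z/190, 2) = z(z − 190)/(2·190), giving z² − 190z − 190·131·130 ≤ 0 and hence z ≤ (1/2)[190 + √(36100 + 4·3235700)] = (1/2)[190 + √12978900] ≈ (1/2)(190 + 3602.624) = 1896.312.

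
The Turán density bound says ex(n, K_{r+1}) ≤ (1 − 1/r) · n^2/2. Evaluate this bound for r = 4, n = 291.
Turán density bound = (3/4) · 291^2/2 = 254043/8 ≈ 31755.375

Turán's theorem: ex(n, K_{r+1}) is achieved by the complete r-partite Turán graph T(n, r) with parts as balanced as possible, and is at most (1 − 1/r) · n^2/2. For r = 4, n = 291: the density bound is (3/4) · 84681/2 = 254043/8 ≈ 31755.375. The integer-valued extremum is e(T(291, 4)) = 31755, which is strictly less than the density bound 254043/8 since 4 ∤ 291 (the parts of T(291, 4) cannot all be equal).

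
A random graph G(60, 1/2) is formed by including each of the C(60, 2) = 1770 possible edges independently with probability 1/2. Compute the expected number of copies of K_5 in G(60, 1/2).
E[# K_5] = C(60, 5) · (1/2)^C(5, 2) = 5461512 / 2^10 = 682689/128 = 5333.5078125

For each 5-subset S of vertices (there are C(60, 5) = 5461512 such S), let X_S = 1 if S induces a K_5 (all C(5, 2) = 10 edges present). Then P(X_S = 1) = (1/2)^10 = 1/1024. By linearity of expectation, E[# K_5] = C(60, 5) · (1/2)^10 = 5461512 / 1024 = 682689/128 = 5333.5078125.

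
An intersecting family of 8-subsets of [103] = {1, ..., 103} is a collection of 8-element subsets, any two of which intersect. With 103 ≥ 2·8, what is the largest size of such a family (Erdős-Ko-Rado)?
max |F| = C(102, 7) = 18466953120

The Erdős-Ko-Rado theorem states: for n ≥ 2k, an intersecting family of k-subsets of an n-element set has size at most C(n − 1, k − 1), with equality for 'star' families {A ⊆ [n] : |A| = k, i ∈ A} (fix an element i). For n = 103, k = 8: C(102, 7) = 18466953120.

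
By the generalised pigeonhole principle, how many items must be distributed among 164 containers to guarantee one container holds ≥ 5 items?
n = (5 − 1)·164 + 1 = 657

By the generalised pigeonhole principle, to guarantee some box contains ≥ r objects we need more than (r − 1) · k objects total. Threshold: n = (r − 1) · k + 1. With r = 5 and k = 164: n = 4 · 164 + 1 = 656 + 1 = 657. For n = 656 = 4 · 164, we can put exactly 4 objects in every box, avoiding 5 in any single one — so 657 is tight.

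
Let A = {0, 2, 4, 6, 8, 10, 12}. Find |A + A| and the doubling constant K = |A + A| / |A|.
K = |A + A| / |A| = 13/7

Enumerate A + A = {a + b : a, b ∈ A}. With |A| = 7, there are |A|^2 = 49 ordered sum pairs; collecting distinct values, A + A = {0, 2, 4, 6, 8, 10, 12, 14, 16, 18, 20, 22, 24}, so |A + A| = 13. Thus K = 13/7. Here |A + A| = 2|A| − 1 = 13, the minimum possible — so K = 13/7 is minimal, which holds iff A is an arithmetic progression.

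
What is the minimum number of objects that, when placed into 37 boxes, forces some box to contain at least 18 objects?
n = (18 − 1)·37 + 1 = 630

By the generalised pigeonhole principle, to guarantee some box contains ≥ r objects we need more than (r − 1) · k objects total. Threshold: n = (r − 1) · k + 1. With r = 18 and k = 37: n = 17 · 37 + 1 = 629 + 1 = 630. For n = 629 = 17 · 37, we can put exactly 17 objects in every box, avoiding 18 in any single one — so 630 is tight.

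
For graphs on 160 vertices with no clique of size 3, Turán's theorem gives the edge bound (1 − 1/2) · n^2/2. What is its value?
Turán density bound = (1/2) · 160^2/2 = 6400

Turán's theorem: ex(n, K_{r+1}) is achieved by the complete r-partite Turán graph T(n, r) with parts as balanced as possible, and is at most (1 − 1/r) · n^2/2. For r = 2, n = 160: the density bound is (1/2) · 25600/2 = 6400. Since 2 ∣ 160, the Turán graph T(160, 2) has parts of equal size 80, and its edge count e(T(160, 2)) = 6400 attains the density bound exactly.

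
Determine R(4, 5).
R(4, 5) = 25

Lower bound: an explicit 2-colouring of K_{24} (typically a Paley-type or other structured construction) avoids a red K_4 and a blue K_5, showing R(4, 5) > 24.
Upper bound: the simple Erdős–Szekeres recurrence only gives R(4, 5) ≤ 32; the tight bound R(4, 5) ≤ 25 requires a sharper case analysis (or computer search) of 2-colourings of K_{25}.
Hence R(4, 5) = 25.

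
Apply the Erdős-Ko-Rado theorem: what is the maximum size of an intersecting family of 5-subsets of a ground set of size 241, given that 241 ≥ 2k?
max |F| = C(240, 4) = 134810340

The Erdős-Ko-Rado theorem states: for n ≥ 2k, an intersecting family of k-subsets of an n-element set has size at most C(n − 1, k − 1), with equality for 'star' families {A ⊆ [n] : |A| = k, i ∈ A} (fix an element i). For n = 241, k = 5: C(240, 4) = 134810340.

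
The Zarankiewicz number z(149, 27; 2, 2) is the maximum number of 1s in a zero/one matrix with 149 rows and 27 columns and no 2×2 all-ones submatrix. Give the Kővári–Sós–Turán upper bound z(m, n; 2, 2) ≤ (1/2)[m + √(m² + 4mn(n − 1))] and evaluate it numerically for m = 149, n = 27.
z(149, 27; 2, 2) ≤ (1/2)[149 + √(149² + 4·149·27·26)] = (1/2)[149 + √440593] = 406.3859

Kővári–Sós–Turán: let r_1, ..., r_149 be the row sums and z = Σ r_i the total number of 1s. Each pair of columns can share at most one row with both entries 1 (else a 2×2 all-ones block appears), so Σ_i C(r_i, 2) ≤ C(27, 2) = 351. By convexity Σ_i C(r_i, 2) ≥ 149·C(z/149, 2) = z(z − 149)/(2·149), giving z² − 149z − 149·27·26 ≤ 0 and hence z ≤ (1/2)[149 + √(22201 + 4·104598)] = (1/2)[149 + √440593] ≈ (1/2)(149 + 663.7718) = 406.3859.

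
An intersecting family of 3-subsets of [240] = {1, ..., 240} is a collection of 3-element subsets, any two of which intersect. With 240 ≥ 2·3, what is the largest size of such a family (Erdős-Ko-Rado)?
max |F| = C(239, 2) = 28441

The Erdős-Ko-Rado theorem states: for n ≥ 2k, an intersecting family of k-subsets of an n-element set has size at most C(n − 1, k − 1), with equality for 'star' families {A ⊆ [n] : |A| = k, i ∈ A} (fix an element i). For n = 240, k = 3: C(239, 2) = 28441.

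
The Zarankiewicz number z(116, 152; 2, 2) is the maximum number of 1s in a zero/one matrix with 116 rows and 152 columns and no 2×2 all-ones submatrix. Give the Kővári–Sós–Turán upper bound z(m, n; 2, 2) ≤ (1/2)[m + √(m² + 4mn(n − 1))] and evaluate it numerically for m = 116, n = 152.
z(116, 152; 2, 2) ≤ (1/2)[116 + √(116² + 4·116·152·151)] = (1/2)[116 + √10663184] = 1690.7266

Kővári–Sós–Turán: let r_1, ..., r_116 be the row sums and z = Σ r_i the total number of 1s. Each pair of columns can share at most one row with both entries 1 (else a 2×2 all-ones block appears), so Σ_i C(r_i, 2) ≤ C(152, 2) = 11476. By convexity Σ_i C(r_i, 2) ≥ 116·C(z/116, 2) = z(z − 116)/(2·116), giving z² − 116z − 116·152·151 ≤ 0 and hence z ≤ (1/2)[116 + √(13456 + 4·2662432)] = (1/2)[116 + √10663184] ≈ (1/2)(116 + 3265.4531) = 1690.7266.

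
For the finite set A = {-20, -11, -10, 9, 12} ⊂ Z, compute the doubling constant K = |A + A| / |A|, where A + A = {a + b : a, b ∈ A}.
K = |A + A| / |A| = 15/5 = 3

Enumerate A + A = {a + b : a, b ∈ A}. With |A| = 5, there are |A|^2 = 25 ordered sum pairs; collecting distinct values, A + A = {-40, -31, -30, -22, -21, -20, -11, -8, -2, -1, 1, 2, 18, 21, 24}, so |A + A| = 15. Thus K = 15/5 = 3. For comparison, the minimum possible |A + A| over all 5-element sets is 2·5 − 1 = 9 (so min K = 9/5), attained only by arithmetic progressions.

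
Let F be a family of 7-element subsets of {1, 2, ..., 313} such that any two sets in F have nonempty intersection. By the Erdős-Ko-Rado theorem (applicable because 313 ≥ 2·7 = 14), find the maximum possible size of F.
max |F| = C(312, 6) = 1220651676244

The Erdős-Ko-Rado theorem states: for n ≥ 2k, an intersecting family of k-subsets of an n-element set has size at most C(n − 1, k − 1), with equality for 'star' families {A ⊆ [n] : |A| = k, i ∈ A} (fix an element i). For n = 313, k = 7: C(312, 6) = 1220651676244.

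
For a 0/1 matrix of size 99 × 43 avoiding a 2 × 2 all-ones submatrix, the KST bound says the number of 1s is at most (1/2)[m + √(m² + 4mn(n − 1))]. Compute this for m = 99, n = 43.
z(99, 43; 2, 2) ≤ (1/2)[99 + √(99² + 4·99·43·42)] = (1/2)[99 + √724977] = 475.2279

Kővári–Sós–Turán: let r_1, ..., r_99 be the row sums and z = Σ r_i the total number of 1s. Each pair of columns can share at most one row with both entries 1 (else a 2×2 all-ones block appears), so Σ_i C(r_i, 2) ≤ C(43, 2) = 903. By convexity Σ_i C(r_i, 2) ≥ 99·C(z/99, 2) = z(z − 99)/(2·99), giving z² − 99z − 99·43·42 ≤ 0 and hence z ≤ (1/2)[99 + √(9801 + 4·178794)] = (1/2)[99 + √724977] ≈ (1/2)(99 + 851.4558) = 475.2279.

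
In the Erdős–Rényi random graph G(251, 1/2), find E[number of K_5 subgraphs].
E[# K_5] = C(251, 5) · (1/2)^C(5, 2) = 7975914050 / 2^10 = 3987957025/512 ≈ 7788978.564453

For each 5-subset S of vertices (there are C(251, 5) = 7975914050 such S), let X_S = 1 if S induces a K_5 (all C(5, 2) = 10 edges present). Then P(X_S = 1) = (1/2)^10 = 1/1024. By linearity of expectation, E[# K_5] = C(251, 5) · (1/2)^10 = 7975914050 / 1024 = 3987957025/512 ≈ 7788978.564453.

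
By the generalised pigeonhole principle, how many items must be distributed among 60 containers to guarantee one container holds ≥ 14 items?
n = (14 − 1)·60 + 1 = 781

By the generalised pigeonhole principle, to guarantee some box contains ≥ r objects we need more than (r − 1) · k objects total. Threshold: n = (r − 1) · k + 1. With r = 14 and k = 60: n = 13 · 60 + 1 = 780 + 1 = 781. For n = 780 = 13 · 60, we can put exactly 13 objects in every box, avoiding 14 in any single one — so 781 is tight.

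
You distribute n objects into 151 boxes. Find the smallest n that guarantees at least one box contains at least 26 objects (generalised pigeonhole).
n = (26 − 1)·151 + 1 = 3776

By the generalised pigeonhole principle, to guarantee some box contains ≥ r objects we need more than (r − 1) · k objects total. Threshold: n = (r − 1) · k + 1. With r = 26 and k = 151: n = 25 · 151 + 1 = 3775 + 1 = 3776. For n = 3775 = 25 · 151, we can put exactly 25 objects in every box, avoiding 26 in any single one — so 3776 is tight.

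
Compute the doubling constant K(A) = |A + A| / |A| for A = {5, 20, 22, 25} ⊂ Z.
K = |A + A| / |A| = 10/4 = 5/2

Enumerate A + A = {a + b : a, b ∈ A}. With |A| = 4, there are |A|^2 = 16 ordered sum pairs; collecting distinct values, A + A = {10, 25, 27, 30, 40, 42, 44, 45, 47, 50}, so |A + A| = 10. Thus K = 10/4 = 5/2. For comparison, the minimum possible |A + A| over all 4-element sets is 2·4 − 1 = 7 (so min K = 7/4), attained only by arithmetic progressions.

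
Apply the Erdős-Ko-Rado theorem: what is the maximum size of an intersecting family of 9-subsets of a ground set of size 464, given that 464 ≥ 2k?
max |F| = C(463, 8) = 49285640682439227

Erdős-Ko-Rado (1961): when n ≥ 2k, max |F| = C(n−1, k−1). The bound is attained by the star {A : i ∈ A} for any fixed i ∈ [n]. Here C(464−1, 9−1) = C(463, 8) = 49285640682439227.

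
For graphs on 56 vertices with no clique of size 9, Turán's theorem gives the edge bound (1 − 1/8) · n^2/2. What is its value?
Turán density bound = (7/8) · 56^2/2 = 1372

Turán's theorem: ex(n, K_{r+1}) is achieved by the complete r-partite Turán graph T(n, r) with parts as balanced as possible, and is at most (1 − 1/r) · n^2/2. For r = 8, n = 56: the density bound is (7/8) · 3136/2 = 1372. Since 8 ∣ 56, the Turán graph T(56, 8) has parts of equal size 7, and its edge count e(T(56, 8)) = 1372 attains the density bound exactly.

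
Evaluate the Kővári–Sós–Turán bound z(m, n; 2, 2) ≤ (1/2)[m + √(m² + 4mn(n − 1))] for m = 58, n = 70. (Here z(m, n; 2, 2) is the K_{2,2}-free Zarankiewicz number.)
z(58, 70; 2, 2) ≤ (1/2)[58 + √(58² + 4·58·70·69)] = (1/2)[58 + √1123924] = 559.0764

Kővári–Sós–Turán: let r_1, ..., r_58 be the row sums and z = Σ r_i the total number of 1s. Each pair of columns can share at most one row with both entries 1 (else a 2×2 all-ones block appears), so Σ_i C(r_i, 2) ≤ C(70, 2) = 2415. By convexity Σ_i C(r_i, 2) ≥ 58·C(z/58, 2) = z(z − 58)/(2·58), giving z² − 58z − 58·70·69 ≤ 0 and hence z ≤ (1/2)[58 + √(3364 + 4·280140)] = (1/2)[58 + √1123924] ≈ (1/2)(58 + 1060.1528) = 559.0764.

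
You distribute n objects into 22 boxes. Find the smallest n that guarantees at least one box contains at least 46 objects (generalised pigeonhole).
n = (46 − 1)·22 + 1 = 991

By the generalised pigeonhole principle, to guarantee some box contains ≥ r objects we need more than (r − 1) · k objects total. Threshold: n = (r − 1) · k + 1. With r = 46 and k = 22: n = 45 · 22 + 1 = 990 + 1 = 991. For n = 990 = 45 · 22, we can put exactly 45 objects in every box, avoiding 46 in any single one — so 991 is tight.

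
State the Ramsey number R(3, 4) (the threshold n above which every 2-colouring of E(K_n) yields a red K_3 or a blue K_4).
R(3, 4) = 9

Lower bound: an explicit 2-colouring of K_{8} (typically a Paley-type or other structured construction) avoids a red K_3 and a blue K_4, showing R(3, 4) > 8.
Upper bound: the Erdős–Szekeres recurrence R(r, t') ≤ R(r−1, t') + R(r, t'−1) (with the −1 refinement when both summands are even) yields R(3, 4) ≤ 9.
Hence R(3, 4) = 9.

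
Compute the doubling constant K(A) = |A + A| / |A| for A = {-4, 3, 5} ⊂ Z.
K = |A + A| / |A| = 6/3 = 2

Enumerate A + A = {a + b : a, b ∈ A}. With |A| = 3, there are |A|^2 = 9 ordered sum pairs; collecting distinct values, A + A = {-8, -1, 1, 6, 8, 10}, so |A + A| = 6. Thus K = 6/3 = 2. For comparison, the minimum possible |A + A| over all 3-element sets is 2·3 − 1 = 5 (so min K = 5/3), attained only by arithmetic progressions.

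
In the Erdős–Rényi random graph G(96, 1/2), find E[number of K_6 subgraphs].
E[# K_6] = C(96, 6) · (1/2)^C(6, 2) = 927048304 / 2^15 = 57940519/2048 ≈ 28291.269043

For each 6-subset S of vertices (there are C(96, 6) = 927048304 such S), let X_S = 1 if S induces a K_6 (all C(6, 2) = 15 edges present). Then P(X_S = 1) = (1/2)^15 = 1/32768. By linearity of expectation, E[# K_6] = C(96, 6) · (1/2)^15 = 927048304 / 32768 = 57940519/2048 ≈ 28291.269043.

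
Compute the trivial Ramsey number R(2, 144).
R(2, 144) = 144

R(2, k) = k for all k ≥ 2: in a 2-colouring of K_k, either some edge is red (a red K_2) or all edges are blue (a blue K_k). And K_{143} coloured all-blue has no blue K_144, so R(2, 144) > 143. Hence R(2, 144) = 144.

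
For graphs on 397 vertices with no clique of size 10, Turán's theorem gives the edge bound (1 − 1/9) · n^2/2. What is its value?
Turán density bound = (8/9) · 397^2/2 = 630436/9 ≈ 70048.4444

Turán's theorem: ex(n, K_{r+1}) is achieved by the complete r-partite Turán graph T(n, r) with parts as balanced as possible, and is at most (1 − 1/r) · n^2/2. For r = 9, n = 397: the density bound is (8/9) · 157609/2 = 630436/9 ≈ 70048.4444. The integer-valued extremum is e(T(397, 9)) = 70048, which is strictly less than the density bound 630436/9 since 9 ∤ 397 (the parts of T(397, 9) cannot all be equal).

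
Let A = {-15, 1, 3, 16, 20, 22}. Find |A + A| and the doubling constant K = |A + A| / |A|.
K = |A + A| / |A| = 20/6 = 10/3

Enumerate A + A = {a + b : a, b ∈ A}. With |A| = 6, there are |A|^2 = 36 ordered sum pairs; collecting distinct values, A + A = {-30, -14, -12, 1, 2, 4, 5, 6, 7, 17, 19, 21, 23, 25, 32, 36, 38, 40, 42, 44}, so |A + A| = 20. Thus K = 20/6 = 10/3. For comparison, the minimum possible |A + A| over all 6-element sets is 2·6 − 1 = 11 (so min K = 11/6), attained only by arithmetic progressions.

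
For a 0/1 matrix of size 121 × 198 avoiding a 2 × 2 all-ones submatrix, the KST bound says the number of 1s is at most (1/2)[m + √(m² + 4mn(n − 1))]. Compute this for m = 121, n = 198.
z(121, 198; 2, 2) ≤ (1/2)[121 + √(121² + 4·121·198·197)] = (1/2)[121 + √18893545] = 2233.8353

Kővári–Sós–Turán: let r_1, ..., r_121 be the row sums and z = Σ r_i the total number of 1s. Each pair of columns can share at most one row with both entries 1 (else a 2×2 all-ones block appears), so Σ_i C(r_i, 2) ≤ C(198, 2) = 19503. By convexity Σ_i C(r_i, 2) ≥ 121·C(z/121, 2) = z(z − 121)/(2·121), giving z² − 121z − 121·198·197 ≤ 0 and hence z ≤ (1/2)[121 + √(14641 + 4·4719726)] = (1/2)[121 + √18893545] ≈ (1/2)(121 + 4346.6706) = 2233.8353.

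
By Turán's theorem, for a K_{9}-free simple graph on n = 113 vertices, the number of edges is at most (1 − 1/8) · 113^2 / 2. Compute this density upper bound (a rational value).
Turán density bound = (7/8) · 113^2/2 = 89383/16 ≈ 5586.4375

Turán's theorem: ex(n, K_{r+1}) is achieved by the complete r-partite Turán graph T(n, r) with parts as balanced as possible, and is at most (1 − 1/r) · n^2/2. For r = 8, n = 113: the density bound is (7/8) · 12769/2 = 89383/16 ≈ 5586.4375. The integer-valued extremum is e(T(113, 8)) = 5586, which is strictly less than the density bound 89383/16 since 8 ∤ 113 (the parts of T(113, 8) cannot all be equal).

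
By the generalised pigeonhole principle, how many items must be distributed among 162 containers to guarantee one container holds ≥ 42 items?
n = (42 − 1)·162 + 1 = 6643

By the generalised pigeonhole principle, to guarantee some box contains ≥ r objects we need more than (r − 1) · k objects total. Threshold: n = (r − 1) · k + 1. With r = 42 and k = 162: n = 41 · 162 + 1 = 6642 + 1 = 6643. For n = 6642 = 41 · 162, we can put exactly 41 objects in every box, avoiding 42 in any single one — so 6643 is tight.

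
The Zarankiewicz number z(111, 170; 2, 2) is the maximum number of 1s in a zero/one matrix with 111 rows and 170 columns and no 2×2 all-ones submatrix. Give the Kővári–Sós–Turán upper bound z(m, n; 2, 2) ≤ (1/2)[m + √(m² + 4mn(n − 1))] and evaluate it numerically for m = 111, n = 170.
z(111, 170; 2, 2) ≤ (1/2)[111 + √(111² + 4·111·170·169)] = (1/2)[111 + √12768441] = 1842.1478

Kővári–Sós–Turán: let r_1, ..., r_111 be the row sums and z = Σ r_i the total number of 1s. Each pair of columns can share at most one row with both entries 1 (else a 2×2 all-ones block appears), so Σ_i C(r_i, 2) ≤ C(170, 2) = 14365. By convexity Σ_i C(r_i, 2) ≥ 111·C(z/111, 2) = z(z − 111)/(2·111), giving z² − 111z − 111·170·169 ≤ 0 and hence z ≤ (1/2)[111 + √(12321 + 4·3189030)] = (1/2)[111 + √12768441] ≈ (1/2)(111 + 3573.2955) = 1842.1478.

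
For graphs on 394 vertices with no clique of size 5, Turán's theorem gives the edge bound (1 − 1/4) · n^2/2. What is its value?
Turán density bound = (3/4) · 394^2/2 = 116427/2 ≈ 58213.5

Turán's theorem: ex(n, K_{r+1}) is achieved by the complete r-partite Turán graph T(n, r) with parts as balanced as possible, and is at most (1 − 1/r) · n^2/2. For r = 4, n = 394: the density bound is (3/4) · 155236/2 = 116427/2 ≈ 58213.5. The integer-valued extremum is e(T(394, 4)) = 58213, which is strictly less than the density bound 116427/2 since 4 ∤ 394 (the parts of T(394, 4) cannot all be equal).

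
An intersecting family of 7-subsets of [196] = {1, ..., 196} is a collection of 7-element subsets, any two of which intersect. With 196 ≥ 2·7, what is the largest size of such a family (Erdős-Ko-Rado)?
max |F| = C(195, 6) = 70656049360

The Erdős-Ko-Rado theorem states: for n ≥ 2k, an intersecting family of k-subsets of an n-element set has size at most C(n − 1, k − 1), with equality for 'star' families {A ⊆ [n] : |A| = k, i ∈ A} (fix an element i). For n = 196, k = 7: C(195, 6) = 70656049360.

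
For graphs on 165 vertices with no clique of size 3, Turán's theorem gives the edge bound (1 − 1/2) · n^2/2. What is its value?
Turán density bound = (1/2) · 165^2/2 = 27225/4 ≈ 6806.25

Turán's theorem: ex(n, K_{r+1}) is achieved by the complete r-partite Turán graph T(n, r) with parts as balanced as possible, and is at most (1 − 1/r) · n^2/2. For r = 2, n = 165: the density bound is (1/2) · 27225/2 = 27225/4 ≈ 6806.25. The integer-valued extremum is e(T(165, 2)) = 6806, which is strictly less than the density bound 27225/4 since 2 ∤ 165 (the parts of T(165, 2) cannot all be equal).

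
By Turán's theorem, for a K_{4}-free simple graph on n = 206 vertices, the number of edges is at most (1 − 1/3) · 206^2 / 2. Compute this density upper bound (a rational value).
Turán density bound = (2/3) · 206^2/2 = 42436/3 ≈ 14145.3333

Turán's theorem: ex(n, K_{r+1}) is achieved by the complete r-partite Turán graph T(n, r) with parts as balanced as possible, and is at most (1 − 1/r) · n^2/2. For r = 3, n = 206: the density bound is (2/3) · 42436/2 = 42436/3 ≈ 14145.3333. The integer-valued extremum is e(T(206, 3)) = 14145, which is strictly less than the density bound 42436/3 since 3 ∤ 206 (the parts of T(206, 3) cannot all be equal).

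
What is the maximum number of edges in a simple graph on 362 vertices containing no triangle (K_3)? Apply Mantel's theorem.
ex(362, K_3) = ⌊362^2/4⌋ = 32761

Mantel (1907): a triangle-free graph on n vertices has at most ⌊n^2/4⌋ edges, with equality for the complete bipartite graph K_{⌊n/2⌋, ⌈n/2⌉}. For n = 362: ⌊362^2/4⌋ = ⌊131044/4⌋ = 32761. The extremal graph is K_{181, 181}, which has 181·181 = 32761 edges.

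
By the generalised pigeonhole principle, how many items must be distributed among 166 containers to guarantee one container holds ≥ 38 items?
n = (38 − 1)·166 + 1 = 6143

By the generalised pigeonhole principle, to guarantee some box contains ≥ r objects we need more than (r − 1) · k objects total. Threshold: n = (r − 1) · k + 1. With r = 38 and k = 166: n = 37 · 166 + 1 = 6142 + 1 = 6143. For n = 6142 = 37 · 166, we can put exactly 37 objects in every box, avoiding 38 in any single one — so 6143 is tight.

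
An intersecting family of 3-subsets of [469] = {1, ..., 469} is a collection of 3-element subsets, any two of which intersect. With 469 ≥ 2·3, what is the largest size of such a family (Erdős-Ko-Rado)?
max |F| = C(468, 2) = 109278

Erdős-Ko-Rado (1961): when n ≥ 2k, max |F| = C(n−1, k−1). The bound is attained by the star {A : i ∈ A} for any fixed i ∈ [n]. Here C(469−1, 3−1) = C(468, 2) = 109278.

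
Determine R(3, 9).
R(3, 9) = 36

Lower bound: an explicit 2-colouring of K_{35} (typically a Paley-type or other structured construction) avoids a red K_3 and a blue K_9, showing R(3, 9) > 35.
Upper bound: the simple Erdős–Szekeres recurrence only gives R(3, 9) ≤ 37; the tight bound R(3, 9) ≤ 36 requires a sharper case analysis (or computer search) of 2-colourings of K_{36}.
Hence R(3, 9) = 36.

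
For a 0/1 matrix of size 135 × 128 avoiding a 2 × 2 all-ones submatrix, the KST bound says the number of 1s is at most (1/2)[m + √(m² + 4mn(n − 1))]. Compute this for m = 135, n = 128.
z(135, 128; 2, 2) ≤ (1/2)[135 + √(135² + 4·135·128·127)] = (1/2)[135 + √8796465] = 1550.4418

Kővári–Sós–Turán: let r_1, ..., r_135 be the row sums and z = Σ r_i the total number of 1s. Each pair of columns can share at most one row with both entries 1 (else a 2×2 all-ones block appears), so Σ_i C(r_i, 2) ≤ C(128, 2) = 8128. By convexity Σ_i C(r_i, 2) ≥ 135·C(z/135, 2) = z(z − 135)/(2·135), giving z² − 135z − 135·128·127 ≤ 0 and hence z ≤ (1/2)[135 + √(18225 + 4·2194560)] = (1/2)[135 + √8796465] ≈ (1/2)(135 + 2965.8835) = 1550.4418.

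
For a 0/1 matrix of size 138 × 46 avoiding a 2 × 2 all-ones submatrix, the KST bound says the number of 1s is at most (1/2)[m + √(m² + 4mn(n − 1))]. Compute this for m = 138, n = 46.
z(138, 46; 2, 2) ≤ (1/2)[138 + √(138² + 4·138·46·45)] = (1/2)[138 + √1161684] = 607.9072

Kővári–Sós–Turán: let r_1, ..., r_138 be the row sums and z = Σ r_i the total number of 1s. Each pair of columns can share at most one row with both entries 1 (else a 2×2 all-ones block appears), so Σ_i C(r_i, 2) ≤ C(46, 2) = 1035. By convexity Σ_i C(r_i, 2) ≥ 138·C(z/138, 2) = z(z − 138)/(2·138), giving z² − 138z − 138·46·45 ≤ 0 and hence z ≤ (1/2)[138 + √(19044 + 4·285660)] = (1/2)[138 + √1161684] ≈ (1/2)(138 + 1077.8145) = 607.9072.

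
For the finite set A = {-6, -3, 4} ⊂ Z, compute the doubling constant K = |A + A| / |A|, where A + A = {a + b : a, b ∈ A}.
K = |A + A| / |A| = 6/3 = 2

Enumerate A + A = {a + b : a, b ∈ A}. With |A| = 3, there are |A|^2 = 9 ordered sum pairs; collecting distinct values, A + A = {-12, -9, -6, -2, 1, 8}, so |A + A| = 6. Thus K = 6/3 = 2. For comparison, the minimum possible |A + A| over all 3-element sets is 2·3 − 1 = 5 (so min K = 5/3), attained only by arithmetic progressions.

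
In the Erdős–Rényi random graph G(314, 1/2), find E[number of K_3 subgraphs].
E[# K_3] = C(314, 3) · (1/2)^C(3, 2) = 5110664 / 2^3 = 638833

For each 3-subset S of vertices (there are C(314, 3) = 5110664 such S), let X_S = 1 if S induces a K_3 (all C(3, 2) = 3 edges present). Then P(X_S = 1) = (1/2)^3 = 1/8. By linearity of expectation, E[# K_3] = C(314, 3) · (1/2)^3 = 5110664 / 8 = 638833.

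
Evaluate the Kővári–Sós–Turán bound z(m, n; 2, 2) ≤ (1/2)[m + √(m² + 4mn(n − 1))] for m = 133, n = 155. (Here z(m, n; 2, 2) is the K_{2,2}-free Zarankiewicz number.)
z(133, 155; 2, 2) ≤ (1/2)[133 + √(133² + 4·133·155·154)] = (1/2)[133 + √12716529] = 1849.5121

Kővári–Sós–Turán: let r_1, ..., r_133 be the row sums and z = Σ r_i the total number of 1s. Each pair of columns can share at most one row with both entries 1 (else a 2×2 all-ones block appears), so Σ_i C(r_i, 2) ≤ C(155, 2) = 11935. By convexity Σ_i C(r_i, 2) ≥ 133·C(z/133, 2) = z(z − 133)/(2·133), giving z² − 133z − 133·155·154 ≤ 0 and hence z ≤ (1/2)[133 + √(17689 + 4·3174710)] = (1/2)[133 + √12716529] ≈ (1/2)(133 + 3566.0243) = 1849.5121.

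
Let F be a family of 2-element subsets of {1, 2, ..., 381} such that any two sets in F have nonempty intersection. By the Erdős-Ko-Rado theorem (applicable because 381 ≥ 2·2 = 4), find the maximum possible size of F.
max |F| = C(380, 1) = 380

The Erdős-Ko-Rado theorem states: for n ≥ 2k, an intersecting family of k-subsets of an n-element set has size at most C(n − 1, k − 1), with equality for 'star' families {A ⊆ [n] : |A| = k, i ∈ A} (fix an element i). For n = 381, k = 2: C(380, 1) = 380.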